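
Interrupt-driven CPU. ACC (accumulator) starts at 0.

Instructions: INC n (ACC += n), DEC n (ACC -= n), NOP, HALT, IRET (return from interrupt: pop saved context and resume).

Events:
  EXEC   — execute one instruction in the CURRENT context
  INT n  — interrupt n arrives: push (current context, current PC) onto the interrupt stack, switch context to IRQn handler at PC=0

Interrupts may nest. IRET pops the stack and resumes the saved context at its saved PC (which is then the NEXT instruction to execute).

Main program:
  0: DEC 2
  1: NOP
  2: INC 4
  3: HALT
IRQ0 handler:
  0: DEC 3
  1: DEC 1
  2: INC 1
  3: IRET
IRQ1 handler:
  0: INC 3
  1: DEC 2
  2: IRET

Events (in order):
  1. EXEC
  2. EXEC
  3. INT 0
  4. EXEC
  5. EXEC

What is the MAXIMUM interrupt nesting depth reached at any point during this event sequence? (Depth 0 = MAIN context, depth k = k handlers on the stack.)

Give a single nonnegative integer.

Event 1 (EXEC): [MAIN] PC=0: DEC 2 -> ACC=-2 [depth=0]
Event 2 (EXEC): [MAIN] PC=1: NOP [depth=0]
Event 3 (INT 0): INT 0 arrives: push (MAIN, PC=2), enter IRQ0 at PC=0 (depth now 1) [depth=1]
Event 4 (EXEC): [IRQ0] PC=0: DEC 3 -> ACC=-5 [depth=1]
Event 5 (EXEC): [IRQ0] PC=1: DEC 1 -> ACC=-6 [depth=1]
Max depth observed: 1

Answer: 1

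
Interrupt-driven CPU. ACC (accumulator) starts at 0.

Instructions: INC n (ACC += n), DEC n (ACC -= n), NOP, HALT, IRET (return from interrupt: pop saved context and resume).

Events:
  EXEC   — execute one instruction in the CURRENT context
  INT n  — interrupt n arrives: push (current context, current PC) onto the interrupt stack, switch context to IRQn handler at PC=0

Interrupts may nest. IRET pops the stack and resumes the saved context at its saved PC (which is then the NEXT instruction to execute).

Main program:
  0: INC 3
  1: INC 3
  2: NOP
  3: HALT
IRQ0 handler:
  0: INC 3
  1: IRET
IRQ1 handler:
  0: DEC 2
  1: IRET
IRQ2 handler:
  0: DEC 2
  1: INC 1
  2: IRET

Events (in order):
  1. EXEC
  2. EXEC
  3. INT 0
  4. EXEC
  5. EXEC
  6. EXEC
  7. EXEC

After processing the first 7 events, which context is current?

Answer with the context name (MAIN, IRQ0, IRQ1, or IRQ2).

Answer: MAIN

Derivation:
Event 1 (EXEC): [MAIN] PC=0: INC 3 -> ACC=3
Event 2 (EXEC): [MAIN] PC=1: INC 3 -> ACC=6
Event 3 (INT 0): INT 0 arrives: push (MAIN, PC=2), enter IRQ0 at PC=0 (depth now 1)
Event 4 (EXEC): [IRQ0] PC=0: INC 3 -> ACC=9
Event 5 (EXEC): [IRQ0] PC=1: IRET -> resume MAIN at PC=2 (depth now 0)
Event 6 (EXEC): [MAIN] PC=2: NOP
Event 7 (EXEC): [MAIN] PC=3: HALT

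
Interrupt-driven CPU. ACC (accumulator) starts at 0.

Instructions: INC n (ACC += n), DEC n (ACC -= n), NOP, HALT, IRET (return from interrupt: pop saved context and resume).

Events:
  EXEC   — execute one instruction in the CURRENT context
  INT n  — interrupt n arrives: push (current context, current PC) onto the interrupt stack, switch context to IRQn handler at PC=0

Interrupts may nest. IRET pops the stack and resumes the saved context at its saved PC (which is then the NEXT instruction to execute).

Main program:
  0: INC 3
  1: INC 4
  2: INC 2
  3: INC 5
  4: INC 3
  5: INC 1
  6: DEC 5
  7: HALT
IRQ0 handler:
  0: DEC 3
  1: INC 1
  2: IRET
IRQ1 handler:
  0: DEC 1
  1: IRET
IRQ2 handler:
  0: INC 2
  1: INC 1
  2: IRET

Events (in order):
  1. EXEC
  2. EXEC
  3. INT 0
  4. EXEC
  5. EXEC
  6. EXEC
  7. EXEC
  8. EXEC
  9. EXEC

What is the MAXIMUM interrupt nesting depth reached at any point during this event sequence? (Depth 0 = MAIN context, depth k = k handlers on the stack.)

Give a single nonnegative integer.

Answer: 1

Derivation:
Event 1 (EXEC): [MAIN] PC=0: INC 3 -> ACC=3 [depth=0]
Event 2 (EXEC): [MAIN] PC=1: INC 4 -> ACC=7 [depth=0]
Event 3 (INT 0): INT 0 arrives: push (MAIN, PC=2), enter IRQ0 at PC=0 (depth now 1) [depth=1]
Event 4 (EXEC): [IRQ0] PC=0: DEC 3 -> ACC=4 [depth=1]
Event 5 (EXEC): [IRQ0] PC=1: INC 1 -> ACC=5 [depth=1]
Event 6 (EXEC): [IRQ0] PC=2: IRET -> resume MAIN at PC=2 (depth now 0) [depth=0]
Event 7 (EXEC): [MAIN] PC=2: INC 2 -> ACC=7 [depth=0]
Event 8 (EXEC): [MAIN] PC=3: INC 5 -> ACC=12 [depth=0]
Event 9 (EXEC): [MAIN] PC=4: INC 3 -> ACC=15 [depth=0]
Max depth observed: 1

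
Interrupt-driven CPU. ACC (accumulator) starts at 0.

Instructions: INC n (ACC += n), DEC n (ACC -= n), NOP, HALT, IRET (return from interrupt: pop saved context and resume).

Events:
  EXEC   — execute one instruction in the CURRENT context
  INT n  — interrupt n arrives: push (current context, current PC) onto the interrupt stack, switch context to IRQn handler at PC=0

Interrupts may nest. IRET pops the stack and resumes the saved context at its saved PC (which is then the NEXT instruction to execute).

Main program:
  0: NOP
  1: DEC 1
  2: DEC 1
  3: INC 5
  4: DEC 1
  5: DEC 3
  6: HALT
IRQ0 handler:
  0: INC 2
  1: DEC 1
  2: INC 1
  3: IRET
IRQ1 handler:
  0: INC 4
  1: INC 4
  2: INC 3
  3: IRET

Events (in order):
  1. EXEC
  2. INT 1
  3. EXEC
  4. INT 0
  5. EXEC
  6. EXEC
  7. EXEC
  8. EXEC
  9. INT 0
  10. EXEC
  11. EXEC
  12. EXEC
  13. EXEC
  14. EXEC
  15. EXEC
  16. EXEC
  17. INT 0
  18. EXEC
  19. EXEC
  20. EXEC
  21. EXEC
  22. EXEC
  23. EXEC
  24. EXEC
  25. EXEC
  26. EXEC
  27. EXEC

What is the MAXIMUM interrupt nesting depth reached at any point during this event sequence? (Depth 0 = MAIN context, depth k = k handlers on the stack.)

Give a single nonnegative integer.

Event 1 (EXEC): [MAIN] PC=0: NOP [depth=0]
Event 2 (INT 1): INT 1 arrives: push (MAIN, PC=1), enter IRQ1 at PC=0 (depth now 1) [depth=1]
Event 3 (EXEC): [IRQ1] PC=0: INC 4 -> ACC=4 [depth=1]
Event 4 (INT 0): INT 0 arrives: push (IRQ1, PC=1), enter IRQ0 at PC=0 (depth now 2) [depth=2]
Event 5 (EXEC): [IRQ0] PC=0: INC 2 -> ACC=6 [depth=2]
Event 6 (EXEC): [IRQ0] PC=1: DEC 1 -> ACC=5 [depth=2]
Event 7 (EXEC): [IRQ0] PC=2: INC 1 -> ACC=6 [depth=2]
Event 8 (EXEC): [IRQ0] PC=3: IRET -> resume IRQ1 at PC=1 (depth now 1) [depth=1]
Event 9 (INT 0): INT 0 arrives: push (IRQ1, PC=1), enter IRQ0 at PC=0 (depth now 2) [depth=2]
Event 10 (EXEC): [IRQ0] PC=0: INC 2 -> ACC=8 [depth=2]
Event 11 (EXEC): [IRQ0] PC=1: DEC 1 -> ACC=7 [depth=2]
Event 12 (EXEC): [IRQ0] PC=2: INC 1 -> ACC=8 [depth=2]
Event 13 (EXEC): [IRQ0] PC=3: IRET -> resume IRQ1 at PC=1 (depth now 1) [depth=1]
Event 14 (EXEC): [IRQ1] PC=1: INC 4 -> ACC=12 [depth=1]
Event 15 (EXEC): [IRQ1] PC=2: INC 3 -> ACC=15 [depth=1]
Event 16 (EXEC): [IRQ1] PC=3: IRET -> resume MAIN at PC=1 (depth now 0) [depth=0]
Event 17 (INT 0): INT 0 arrives: push (MAIN, PC=1), enter IRQ0 at PC=0 (depth now 1) [depth=1]
Event 18 (EXEC): [IRQ0] PC=0: INC 2 -> ACC=17 [depth=1]
Event 19 (EXEC): [IRQ0] PC=1: DEC 1 -> ACC=16 [depth=1]
Event 20 (EXEC): [IRQ0] PC=2: INC 1 -> ACC=17 [depth=1]
Event 21 (EXEC): [IRQ0] PC=3: IRET -> resume MAIN at PC=1 (depth now 0) [depth=0]
Event 22 (EXEC): [MAIN] PC=1: DEC 1 -> ACC=16 [depth=0]
Event 23 (EXEC): [MAIN] PC=2: DEC 1 -> ACC=15 [depth=0]
Event 24 (EXEC): [MAIN] PC=3: INC 5 -> ACC=20 [depth=0]
Event 25 (EXEC): [MAIN] PC=4: DEC 1 -> ACC=19 [depth=0]
Event 26 (EXEC): [MAIN] PC=5: DEC 3 -> ACC=16 [depth=0]
Event 27 (EXEC): [MAIN] PC=6: HALT [depth=0]
Max depth observed: 2

Answer: 2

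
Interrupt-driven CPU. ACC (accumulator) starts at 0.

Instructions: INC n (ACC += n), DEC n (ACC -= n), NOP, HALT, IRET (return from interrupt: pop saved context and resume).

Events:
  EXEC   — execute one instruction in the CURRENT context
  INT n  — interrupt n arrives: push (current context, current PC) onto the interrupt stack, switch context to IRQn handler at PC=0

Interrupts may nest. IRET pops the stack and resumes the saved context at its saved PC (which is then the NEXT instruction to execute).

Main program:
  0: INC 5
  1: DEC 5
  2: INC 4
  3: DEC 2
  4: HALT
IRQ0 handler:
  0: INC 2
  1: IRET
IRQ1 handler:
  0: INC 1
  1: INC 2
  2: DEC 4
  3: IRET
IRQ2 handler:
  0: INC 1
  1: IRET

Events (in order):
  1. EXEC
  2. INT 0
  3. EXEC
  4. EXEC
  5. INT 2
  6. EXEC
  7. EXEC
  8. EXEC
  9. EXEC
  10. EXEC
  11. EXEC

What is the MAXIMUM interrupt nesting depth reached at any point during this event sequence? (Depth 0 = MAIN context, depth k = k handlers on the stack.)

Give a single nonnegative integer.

Answer: 1

Derivation:
Event 1 (EXEC): [MAIN] PC=0: INC 5 -> ACC=5 [depth=0]
Event 2 (INT 0): INT 0 arrives: push (MAIN, PC=1), enter IRQ0 at PC=0 (depth now 1) [depth=1]
Event 3 (EXEC): [IRQ0] PC=0: INC 2 -> ACC=7 [depth=1]
Event 4 (EXEC): [IRQ0] PC=1: IRET -> resume MAIN at PC=1 (depth now 0) [depth=0]
Event 5 (INT 2): INT 2 arrives: push (MAIN, PC=1), enter IRQ2 at PC=0 (depth now 1) [depth=1]
Event 6 (EXEC): [IRQ2] PC=0: INC 1 -> ACC=8 [depth=1]
Event 7 (EXEC): [IRQ2] PC=1: IRET -> resume MAIN at PC=1 (depth now 0) [depth=0]
Event 8 (EXEC): [MAIN] PC=1: DEC 5 -> ACC=3 [depth=0]
Event 9 (EXEC): [MAIN] PC=2: INC 4 -> ACC=7 [depth=0]
Event 10 (EXEC): [MAIN] PC=3: DEC 2 -> ACC=5 [depth=0]
Event 11 (EXEC): [MAIN] PC=4: HALT [depth=0]
Max depth observed: 1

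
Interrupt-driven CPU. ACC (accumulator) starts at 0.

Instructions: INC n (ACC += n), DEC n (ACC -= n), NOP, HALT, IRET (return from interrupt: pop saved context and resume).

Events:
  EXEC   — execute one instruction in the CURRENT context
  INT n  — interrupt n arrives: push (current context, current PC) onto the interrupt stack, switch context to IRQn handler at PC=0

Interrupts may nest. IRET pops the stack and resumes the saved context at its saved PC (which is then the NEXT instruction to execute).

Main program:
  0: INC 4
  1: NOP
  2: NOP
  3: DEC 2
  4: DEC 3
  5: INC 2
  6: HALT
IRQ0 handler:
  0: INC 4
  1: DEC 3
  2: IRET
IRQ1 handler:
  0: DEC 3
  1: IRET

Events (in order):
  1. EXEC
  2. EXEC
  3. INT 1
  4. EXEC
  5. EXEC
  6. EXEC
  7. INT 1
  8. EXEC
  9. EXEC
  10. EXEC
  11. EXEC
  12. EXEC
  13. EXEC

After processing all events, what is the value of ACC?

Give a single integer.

Answer: -5

Derivation:
Event 1 (EXEC): [MAIN] PC=0: INC 4 -> ACC=4
Event 2 (EXEC): [MAIN] PC=1: NOP
Event 3 (INT 1): INT 1 arrives: push (MAIN, PC=2), enter IRQ1 at PC=0 (depth now 1)
Event 4 (EXEC): [IRQ1] PC=0: DEC 3 -> ACC=1
Event 5 (EXEC): [IRQ1] PC=1: IRET -> resume MAIN at PC=2 (depth now 0)
Event 6 (EXEC): [MAIN] PC=2: NOP
Event 7 (INT 1): INT 1 arrives: push (MAIN, PC=3), enter IRQ1 at PC=0 (depth now 1)
Event 8 (EXEC): [IRQ1] PC=0: DEC 3 -> ACC=-2
Event 9 (EXEC): [IRQ1] PC=1: IRET -> resume MAIN at PC=3 (depth now 0)
Event 10 (EXEC): [MAIN] PC=3: DEC 2 -> ACC=-4
Event 11 (EXEC): [MAIN] PC=4: DEC 3 -> ACC=-7
Event 12 (EXEC): [MAIN] PC=5: INC 2 -> ACC=-5
Event 13 (EXEC): [MAIN] PC=6: HALT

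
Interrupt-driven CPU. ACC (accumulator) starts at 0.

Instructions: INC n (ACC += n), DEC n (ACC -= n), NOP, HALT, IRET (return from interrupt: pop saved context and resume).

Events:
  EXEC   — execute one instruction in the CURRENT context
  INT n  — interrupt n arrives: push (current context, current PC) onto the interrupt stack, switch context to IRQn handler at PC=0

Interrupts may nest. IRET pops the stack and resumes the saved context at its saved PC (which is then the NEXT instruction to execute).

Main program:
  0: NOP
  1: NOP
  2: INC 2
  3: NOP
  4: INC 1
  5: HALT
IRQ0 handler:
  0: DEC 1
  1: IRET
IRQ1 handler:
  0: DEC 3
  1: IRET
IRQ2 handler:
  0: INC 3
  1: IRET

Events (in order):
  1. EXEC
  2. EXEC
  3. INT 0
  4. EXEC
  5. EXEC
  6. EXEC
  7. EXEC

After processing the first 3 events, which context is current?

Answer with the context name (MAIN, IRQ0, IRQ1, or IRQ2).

Answer: IRQ0

Derivation:
Event 1 (EXEC): [MAIN] PC=0: NOP
Event 2 (EXEC): [MAIN] PC=1: NOP
Event 3 (INT 0): INT 0 arrives: push (MAIN, PC=2), enter IRQ0 at PC=0 (depth now 1)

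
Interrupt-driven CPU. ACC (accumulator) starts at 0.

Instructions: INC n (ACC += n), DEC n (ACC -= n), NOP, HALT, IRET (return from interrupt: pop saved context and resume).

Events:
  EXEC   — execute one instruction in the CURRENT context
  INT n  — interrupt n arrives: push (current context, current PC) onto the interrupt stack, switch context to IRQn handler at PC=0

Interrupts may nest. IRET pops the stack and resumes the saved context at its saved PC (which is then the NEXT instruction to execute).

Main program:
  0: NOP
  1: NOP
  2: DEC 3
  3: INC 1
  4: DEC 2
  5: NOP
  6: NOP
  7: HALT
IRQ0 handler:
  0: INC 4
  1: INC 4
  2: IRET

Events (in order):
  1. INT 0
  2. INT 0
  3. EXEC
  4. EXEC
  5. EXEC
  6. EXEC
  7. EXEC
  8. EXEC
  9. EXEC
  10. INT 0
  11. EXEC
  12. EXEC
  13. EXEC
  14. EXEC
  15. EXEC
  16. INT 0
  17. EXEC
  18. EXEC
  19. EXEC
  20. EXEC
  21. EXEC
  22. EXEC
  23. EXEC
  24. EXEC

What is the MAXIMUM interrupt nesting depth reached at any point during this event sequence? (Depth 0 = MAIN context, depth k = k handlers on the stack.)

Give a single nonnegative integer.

Answer: 2

Derivation:
Event 1 (INT 0): INT 0 arrives: push (MAIN, PC=0), enter IRQ0 at PC=0 (depth now 1) [depth=1]
Event 2 (INT 0): INT 0 arrives: push (IRQ0, PC=0), enter IRQ0 at PC=0 (depth now 2) [depth=2]
Event 3 (EXEC): [IRQ0] PC=0: INC 4 -> ACC=4 [depth=2]
Event 4 (EXEC): [IRQ0] PC=1: INC 4 -> ACC=8 [depth=2]
Event 5 (EXEC): [IRQ0] PC=2: IRET -> resume IRQ0 at PC=0 (depth now 1) [depth=1]
Event 6 (EXEC): [IRQ0] PC=0: INC 4 -> ACC=12 [depth=1]
Event 7 (EXEC): [IRQ0] PC=1: INC 4 -> ACC=16 [depth=1]
Event 8 (EXEC): [IRQ0] PC=2: IRET -> resume MAIN at PC=0 (depth now 0) [depth=0]
Event 9 (EXEC): [MAIN] PC=0: NOP [depth=0]
Event 10 (INT 0): INT 0 arrives: push (MAIN, PC=1), enter IRQ0 at PC=0 (depth now 1) [depth=1]
Event 11 (EXEC): [IRQ0] PC=0: INC 4 -> ACC=20 [depth=1]
Event 12 (EXEC): [IRQ0] PC=1: INC 4 -> ACC=24 [depth=1]
Event 13 (EXEC): [IRQ0] PC=2: IRET -> resume MAIN at PC=1 (depth now 0) [depth=0]
Event 14 (EXEC): [MAIN] PC=1: NOP [depth=0]
Event 15 (EXEC): [MAIN] PC=2: DEC 3 -> ACC=21 [depth=0]
Event 16 (INT 0): INT 0 arrives: push (MAIN, PC=3), enter IRQ0 at PC=0 (depth now 1) [depth=1]
Event 17 (EXEC): [IRQ0] PC=0: INC 4 -> ACC=25 [depth=1]
Event 18 (EXEC): [IRQ0] PC=1: INC 4 -> ACC=29 [depth=1]
Event 19 (EXEC): [IRQ0] PC=2: IRET -> resume MAIN at PC=3 (depth now 0) [depth=0]
Event 20 (EXEC): [MAIN] PC=3: INC 1 -> ACC=30 [depth=0]
Event 21 (EXEC): [MAIN] PC=4: DEC 2 -> ACC=28 [depth=0]
Event 22 (EXEC): [MAIN] PC=5: NOP [depth=0]
Event 23 (EXEC): [MAIN] PC=6: NOP [depth=0]
Event 24 (EXEC): [MAIN] PC=7: HALT [depth=0]
Max depth observed: 2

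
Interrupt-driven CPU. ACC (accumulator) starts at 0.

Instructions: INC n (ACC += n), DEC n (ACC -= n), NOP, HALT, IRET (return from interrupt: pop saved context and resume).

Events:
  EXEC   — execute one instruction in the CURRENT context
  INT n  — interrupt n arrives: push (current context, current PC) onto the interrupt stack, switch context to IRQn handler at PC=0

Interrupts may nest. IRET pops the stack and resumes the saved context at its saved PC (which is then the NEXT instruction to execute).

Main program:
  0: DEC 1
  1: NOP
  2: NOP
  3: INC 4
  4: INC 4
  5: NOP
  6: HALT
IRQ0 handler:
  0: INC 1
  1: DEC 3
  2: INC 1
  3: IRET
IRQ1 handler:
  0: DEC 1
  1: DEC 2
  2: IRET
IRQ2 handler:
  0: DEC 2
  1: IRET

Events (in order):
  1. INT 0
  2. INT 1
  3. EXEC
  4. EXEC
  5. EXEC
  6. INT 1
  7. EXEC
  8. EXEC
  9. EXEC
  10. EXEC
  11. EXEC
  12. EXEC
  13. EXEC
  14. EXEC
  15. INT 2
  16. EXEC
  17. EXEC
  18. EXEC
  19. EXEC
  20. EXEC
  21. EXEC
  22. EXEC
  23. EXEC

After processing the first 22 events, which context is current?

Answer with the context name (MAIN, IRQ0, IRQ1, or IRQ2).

Event 1 (INT 0): INT 0 arrives: push (MAIN, PC=0), enter IRQ0 at PC=0 (depth now 1)
Event 2 (INT 1): INT 1 arrives: push (IRQ0, PC=0), enter IRQ1 at PC=0 (depth now 2)
Event 3 (EXEC): [IRQ1] PC=0: DEC 1 -> ACC=-1
Event 4 (EXEC): [IRQ1] PC=1: DEC 2 -> ACC=-3
Event 5 (EXEC): [IRQ1] PC=2: IRET -> resume IRQ0 at PC=0 (depth now 1)
Event 6 (INT 1): INT 1 arrives: push (IRQ0, PC=0), enter IRQ1 at PC=0 (depth now 2)
Event 7 (EXEC): [IRQ1] PC=0: DEC 1 -> ACC=-4
Event 8 (EXEC): [IRQ1] PC=1: DEC 2 -> ACC=-6
Event 9 (EXEC): [IRQ1] PC=2: IRET -> resume IRQ0 at PC=0 (depth now 1)
Event 10 (EXEC): [IRQ0] PC=0: INC 1 -> ACC=-5
Event 11 (EXEC): [IRQ0] PC=1: DEC 3 -> ACC=-8
Event 12 (EXEC): [IRQ0] PC=2: INC 1 -> ACC=-7
Event 13 (EXEC): [IRQ0] PC=3: IRET -> resume MAIN at PC=0 (depth now 0)
Event 14 (EXEC): [MAIN] PC=0: DEC 1 -> ACC=-8
Event 15 (INT 2): INT 2 arrives: push (MAIN, PC=1), enter IRQ2 at PC=0 (depth now 1)
Event 16 (EXEC): [IRQ2] PC=0: DEC 2 -> ACC=-10
Event 17 (EXEC): [IRQ2] PC=1: IRET -> resume MAIN at PC=1 (depth now 0)
Event 18 (EXEC): [MAIN] PC=1: NOP
Event 19 (EXEC): [MAIN] PC=2: NOP
Event 20 (EXEC): [MAIN] PC=3: INC 4 -> ACC=-6
Event 21 (EXEC): [MAIN] PC=4: INC 4 -> ACC=-2
Event 22 (EXEC): [MAIN] PC=5: NOP

Answer: MAIN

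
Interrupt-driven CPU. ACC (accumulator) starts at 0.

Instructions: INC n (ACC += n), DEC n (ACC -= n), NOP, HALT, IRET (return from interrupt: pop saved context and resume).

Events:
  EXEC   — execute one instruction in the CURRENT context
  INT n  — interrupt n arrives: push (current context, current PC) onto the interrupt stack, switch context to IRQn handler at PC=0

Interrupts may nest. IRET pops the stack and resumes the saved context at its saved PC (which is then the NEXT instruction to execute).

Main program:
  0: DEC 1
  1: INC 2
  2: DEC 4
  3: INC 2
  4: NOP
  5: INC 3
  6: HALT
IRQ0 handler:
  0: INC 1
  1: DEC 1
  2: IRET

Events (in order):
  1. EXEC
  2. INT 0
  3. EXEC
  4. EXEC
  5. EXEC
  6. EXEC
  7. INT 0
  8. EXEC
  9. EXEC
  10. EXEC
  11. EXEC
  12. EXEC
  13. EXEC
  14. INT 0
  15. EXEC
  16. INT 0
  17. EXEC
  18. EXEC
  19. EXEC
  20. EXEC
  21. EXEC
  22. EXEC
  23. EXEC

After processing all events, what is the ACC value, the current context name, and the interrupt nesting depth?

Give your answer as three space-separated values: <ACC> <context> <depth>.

Answer: 2 MAIN 0

Derivation:
Event 1 (EXEC): [MAIN] PC=0: DEC 1 -> ACC=-1
Event 2 (INT 0): INT 0 arrives: push (MAIN, PC=1), enter IRQ0 at PC=0 (depth now 1)
Event 3 (EXEC): [IRQ0] PC=0: INC 1 -> ACC=0
Event 4 (EXEC): [IRQ0] PC=1: DEC 1 -> ACC=-1
Event 5 (EXEC): [IRQ0] PC=2: IRET -> resume MAIN at PC=1 (depth now 0)
Event 6 (EXEC): [MAIN] PC=1: INC 2 -> ACC=1
Event 7 (INT 0): INT 0 arrives: push (MAIN, PC=2), enter IRQ0 at PC=0 (depth now 1)
Event 8 (EXEC): [IRQ0] PC=0: INC 1 -> ACC=2
Event 9 (EXEC): [IRQ0] PC=1: DEC 1 -> ACC=1
Event 10 (EXEC): [IRQ0] PC=2: IRET -> resume MAIN at PC=2 (depth now 0)
Event 11 (EXEC): [MAIN] PC=2: DEC 4 -> ACC=-3
Event 12 (EXEC): [MAIN] PC=3: INC 2 -> ACC=-1
Event 13 (EXEC): [MAIN] PC=4: NOP
Event 14 (INT 0): INT 0 arrives: push (MAIN, PC=5), enter IRQ0 at PC=0 (depth now 1)
Event 15 (EXEC): [IRQ0] PC=0: INC 1 -> ACC=0
Event 16 (INT 0): INT 0 arrives: push (IRQ0, PC=1), enter IRQ0 at PC=0 (depth now 2)
Event 17 (EXEC): [IRQ0] PC=0: INC 1 -> ACC=1
Event 18 (EXEC): [IRQ0] PC=1: DEC 1 -> ACC=0
Event 19 (EXEC): [IRQ0] PC=2: IRET -> resume IRQ0 at PC=1 (depth now 1)
Event 20 (EXEC): [IRQ0] PC=1: DEC 1 -> ACC=-1
Event 21 (EXEC): [IRQ0] PC=2: IRET -> resume MAIN at PC=5 (depth now 0)
Event 22 (EXEC): [MAIN] PC=5: INC 3 -> ACC=2
Event 23 (EXEC): [MAIN] PC=6: HALT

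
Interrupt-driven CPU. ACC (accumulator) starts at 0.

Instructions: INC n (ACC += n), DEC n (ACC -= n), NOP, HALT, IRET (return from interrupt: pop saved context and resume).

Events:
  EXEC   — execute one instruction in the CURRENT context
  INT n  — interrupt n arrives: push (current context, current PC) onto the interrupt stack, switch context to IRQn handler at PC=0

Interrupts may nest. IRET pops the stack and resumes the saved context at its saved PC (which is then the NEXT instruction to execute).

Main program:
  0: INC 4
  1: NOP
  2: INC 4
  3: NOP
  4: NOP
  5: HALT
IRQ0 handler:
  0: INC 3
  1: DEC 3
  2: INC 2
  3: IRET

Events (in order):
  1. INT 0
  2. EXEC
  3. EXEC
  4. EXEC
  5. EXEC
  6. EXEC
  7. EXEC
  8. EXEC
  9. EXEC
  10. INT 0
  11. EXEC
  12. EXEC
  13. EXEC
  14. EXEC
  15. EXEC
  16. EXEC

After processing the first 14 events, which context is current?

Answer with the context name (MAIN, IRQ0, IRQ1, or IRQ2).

Event 1 (INT 0): INT 0 arrives: push (MAIN, PC=0), enter IRQ0 at PC=0 (depth now 1)
Event 2 (EXEC): [IRQ0] PC=0: INC 3 -> ACC=3
Event 3 (EXEC): [IRQ0] PC=1: DEC 3 -> ACC=0
Event 4 (EXEC): [IRQ0] PC=2: INC 2 -> ACC=2
Event 5 (EXEC): [IRQ0] PC=3: IRET -> resume MAIN at PC=0 (depth now 0)
Event 6 (EXEC): [MAIN] PC=0: INC 4 -> ACC=6
Event 7 (EXEC): [MAIN] PC=1: NOP
Event 8 (EXEC): [MAIN] PC=2: INC 4 -> ACC=10
Event 9 (EXEC): [MAIN] PC=3: NOP
Event 10 (INT 0): INT 0 arrives: push (MAIN, PC=4), enter IRQ0 at PC=0 (depth now 1)
Event 11 (EXEC): [IRQ0] PC=0: INC 3 -> ACC=13
Event 12 (EXEC): [IRQ0] PC=1: DEC 3 -> ACC=10
Event 13 (EXEC): [IRQ0] PC=2: INC 2 -> ACC=12
Event 14 (EXEC): [IRQ0] PC=3: IRET -> resume MAIN at PC=4 (depth now 0)

Answer: MAIN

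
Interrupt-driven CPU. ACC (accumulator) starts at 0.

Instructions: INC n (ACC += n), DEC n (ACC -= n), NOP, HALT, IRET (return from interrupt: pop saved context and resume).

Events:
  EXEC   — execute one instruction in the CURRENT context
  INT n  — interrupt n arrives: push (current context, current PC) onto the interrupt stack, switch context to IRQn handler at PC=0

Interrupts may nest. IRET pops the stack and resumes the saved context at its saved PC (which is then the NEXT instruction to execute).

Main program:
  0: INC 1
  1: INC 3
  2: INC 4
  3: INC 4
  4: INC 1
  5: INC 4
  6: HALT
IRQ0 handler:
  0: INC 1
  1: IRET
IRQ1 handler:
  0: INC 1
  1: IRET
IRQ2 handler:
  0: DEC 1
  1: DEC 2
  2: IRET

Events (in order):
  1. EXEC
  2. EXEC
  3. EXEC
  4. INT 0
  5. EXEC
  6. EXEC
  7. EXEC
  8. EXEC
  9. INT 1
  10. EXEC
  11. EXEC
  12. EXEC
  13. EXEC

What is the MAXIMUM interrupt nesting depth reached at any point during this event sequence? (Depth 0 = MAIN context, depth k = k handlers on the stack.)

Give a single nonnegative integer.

Answer: 1

Derivation:
Event 1 (EXEC): [MAIN] PC=0: INC 1 -> ACC=1 [depth=0]
Event 2 (EXEC): [MAIN] PC=1: INC 3 -> ACC=4 [depth=0]
Event 3 (EXEC): [MAIN] PC=2: INC 4 -> ACC=8 [depth=0]
Event 4 (INT 0): INT 0 arrives: push (MAIN, PC=3), enter IRQ0 at PC=0 (depth now 1) [depth=1]
Event 5 (EXEC): [IRQ0] PC=0: INC 1 -> ACC=9 [depth=1]
Event 6 (EXEC): [IRQ0] PC=1: IRET -> resume MAIN at PC=3 (depth now 0) [depth=0]
Event 7 (EXEC): [MAIN] PC=3: INC 4 -> ACC=13 [depth=0]
Event 8 (EXEC): [MAIN] PC=4: INC 1 -> ACC=14 [depth=0]
Event 9 (INT 1): INT 1 arrives: push (MAIN, PC=5), enter IRQ1 at PC=0 (depth now 1) [depth=1]
Event 10 (EXEC): [IRQ1] PC=0: INC 1 -> ACC=15 [depth=1]
Event 11 (EXEC): [IRQ1] PC=1: IRET -> resume MAIN at PC=5 (depth now 0) [depth=0]
Event 12 (EXEC): [MAIN] PC=5: INC 4 -> ACC=19 [depth=0]
Event 13 (EXEC): [MAIN] PC=6: HALT [depth=0]
Max depth observed: 1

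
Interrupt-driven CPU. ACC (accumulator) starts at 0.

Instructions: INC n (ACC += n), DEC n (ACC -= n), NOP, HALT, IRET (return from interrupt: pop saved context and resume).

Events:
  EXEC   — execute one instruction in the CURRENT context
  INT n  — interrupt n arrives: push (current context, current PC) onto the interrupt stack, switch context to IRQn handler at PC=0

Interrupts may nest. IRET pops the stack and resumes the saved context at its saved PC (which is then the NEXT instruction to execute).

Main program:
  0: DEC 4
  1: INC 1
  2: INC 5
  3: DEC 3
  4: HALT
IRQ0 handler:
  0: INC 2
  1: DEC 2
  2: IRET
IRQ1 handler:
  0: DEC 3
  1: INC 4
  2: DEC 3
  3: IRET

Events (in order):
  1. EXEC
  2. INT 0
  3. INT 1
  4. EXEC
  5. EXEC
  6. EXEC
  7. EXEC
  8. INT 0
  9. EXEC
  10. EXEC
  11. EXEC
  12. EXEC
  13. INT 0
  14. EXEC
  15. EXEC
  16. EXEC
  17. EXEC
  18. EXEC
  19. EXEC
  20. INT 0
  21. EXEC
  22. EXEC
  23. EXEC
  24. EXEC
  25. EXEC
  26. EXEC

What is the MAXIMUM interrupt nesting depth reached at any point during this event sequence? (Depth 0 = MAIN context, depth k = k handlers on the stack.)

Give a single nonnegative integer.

Answer: 2

Derivation:
Event 1 (EXEC): [MAIN] PC=0: DEC 4 -> ACC=-4 [depth=0]
Event 2 (INT 0): INT 0 arrives: push (MAIN, PC=1), enter IRQ0 at PC=0 (depth now 1) [depth=1]
Event 3 (INT 1): INT 1 arrives: push (IRQ0, PC=0), enter IRQ1 at PC=0 (depth now 2) [depth=2]
Event 4 (EXEC): [IRQ1] PC=0: DEC 3 -> ACC=-7 [depth=2]
Event 5 (EXEC): [IRQ1] PC=1: INC 4 -> ACC=-3 [depth=2]
Event 6 (EXEC): [IRQ1] PC=2: DEC 3 -> ACC=-6 [depth=2]
Event 7 (EXEC): [IRQ1] PC=3: IRET -> resume IRQ0 at PC=0 (depth now 1) [depth=1]
Event 8 (INT 0): INT 0 arrives: push (IRQ0, PC=0), enter IRQ0 at PC=0 (depth now 2) [depth=2]
Event 9 (EXEC): [IRQ0] PC=0: INC 2 -> ACC=-4 [depth=2]
Event 10 (EXEC): [IRQ0] PC=1: DEC 2 -> ACC=-6 [depth=2]
Event 11 (EXEC): [IRQ0] PC=2: IRET -> resume IRQ0 at PC=0 (depth now 1) [depth=1]
Event 12 (EXEC): [IRQ0] PC=0: INC 2 -> ACC=-4 [depth=1]
Event 13 (INT 0): INT 0 arrives: push (IRQ0, PC=1), enter IRQ0 at PC=0 (depth now 2) [depth=2]
Event 14 (EXEC): [IRQ0] PC=0: INC 2 -> ACC=-2 [depth=2]
Event 15 (EXEC): [IRQ0] PC=1: DEC 2 -> ACC=-4 [depth=2]
Event 16 (EXEC): [IRQ0] PC=2: IRET -> resume IRQ0 at PC=1 (depth now 1) [depth=1]
Event 17 (EXEC): [IRQ0] PC=1: DEC 2 -> ACC=-6 [depth=1]
Event 18 (EXEC): [IRQ0] PC=2: IRET -> resume MAIN at PC=1 (depth now 0) [depth=0]
Event 19 (EXEC): [MAIN] PC=1: INC 1 -> ACC=-5 [depth=0]
Event 20 (INT 0): INT 0 arrives: push (MAIN, PC=2), enter IRQ0 at PC=0 (depth now 1) [depth=1]
Event 21 (EXEC): [IRQ0] PC=0: INC 2 -> ACC=-3 [depth=1]
Event 22 (EXEC): [IRQ0] PC=1: DEC 2 -> ACC=-5 [depth=1]
Event 23 (EXEC): [IRQ0] PC=2: IRET -> resume MAIN at PC=2 (depth now 0) [depth=0]
Event 24 (EXEC): [MAIN] PC=2: INC 5 -> ACC=0 [depth=0]
Event 25 (EXEC): [MAIN] PC=3: DEC 3 -> ACC=-3 [depth=0]
Event 26 (EXEC): [MAIN] PC=4: HALT [depth=0]
Max depth observed: 2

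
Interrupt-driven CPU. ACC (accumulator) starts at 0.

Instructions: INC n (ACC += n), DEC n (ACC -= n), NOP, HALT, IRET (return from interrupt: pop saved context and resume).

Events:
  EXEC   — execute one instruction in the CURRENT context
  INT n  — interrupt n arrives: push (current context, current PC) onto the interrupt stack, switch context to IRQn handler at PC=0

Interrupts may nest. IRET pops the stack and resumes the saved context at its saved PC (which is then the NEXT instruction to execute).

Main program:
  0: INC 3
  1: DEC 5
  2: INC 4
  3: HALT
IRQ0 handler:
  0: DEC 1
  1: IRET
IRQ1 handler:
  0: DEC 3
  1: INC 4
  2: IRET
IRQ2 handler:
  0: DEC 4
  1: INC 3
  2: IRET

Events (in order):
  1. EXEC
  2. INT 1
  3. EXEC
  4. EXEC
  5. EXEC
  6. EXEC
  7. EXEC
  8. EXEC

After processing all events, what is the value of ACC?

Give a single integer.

Answer: 3

Derivation:
Event 1 (EXEC): [MAIN] PC=0: INC 3 -> ACC=3
Event 2 (INT 1): INT 1 arrives: push (MAIN, PC=1), enter IRQ1 at PC=0 (depth now 1)
Event 3 (EXEC): [IRQ1] PC=0: DEC 3 -> ACC=0
Event 4 (EXEC): [IRQ1] PC=1: INC 4 -> ACC=4
Event 5 (EXEC): [IRQ1] PC=2: IRET -> resume MAIN at PC=1 (depth now 0)
Event 6 (EXEC): [MAIN] PC=1: DEC 5 -> ACC=-1
Event 7 (EXEC): [MAIN] PC=2: INC 4 -> ACC=3
Event 8 (EXEC): [MAIN] PC=3: HALT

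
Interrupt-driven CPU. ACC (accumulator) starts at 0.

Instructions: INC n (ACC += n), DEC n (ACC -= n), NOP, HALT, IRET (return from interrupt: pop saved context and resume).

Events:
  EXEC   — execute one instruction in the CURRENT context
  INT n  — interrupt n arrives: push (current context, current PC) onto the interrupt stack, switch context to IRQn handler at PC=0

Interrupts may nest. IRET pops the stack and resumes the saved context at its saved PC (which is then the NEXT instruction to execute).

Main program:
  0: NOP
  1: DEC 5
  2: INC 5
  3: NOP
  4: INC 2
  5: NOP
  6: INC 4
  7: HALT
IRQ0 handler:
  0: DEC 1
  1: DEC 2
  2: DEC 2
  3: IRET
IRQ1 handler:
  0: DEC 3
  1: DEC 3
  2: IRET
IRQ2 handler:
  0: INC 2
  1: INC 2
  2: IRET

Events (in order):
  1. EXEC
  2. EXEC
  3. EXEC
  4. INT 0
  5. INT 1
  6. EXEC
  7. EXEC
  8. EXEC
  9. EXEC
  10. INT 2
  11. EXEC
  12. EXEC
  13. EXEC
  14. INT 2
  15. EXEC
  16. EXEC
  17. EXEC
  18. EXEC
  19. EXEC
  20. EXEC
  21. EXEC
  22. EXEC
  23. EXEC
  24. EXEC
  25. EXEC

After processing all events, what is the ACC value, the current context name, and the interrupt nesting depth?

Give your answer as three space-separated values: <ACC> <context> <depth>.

Event 1 (EXEC): [MAIN] PC=0: NOP
Event 2 (EXEC): [MAIN] PC=1: DEC 5 -> ACC=-5
Event 3 (EXEC): [MAIN] PC=2: INC 5 -> ACC=0
Event 4 (INT 0): INT 0 arrives: push (MAIN, PC=3), enter IRQ0 at PC=0 (depth now 1)
Event 5 (INT 1): INT 1 arrives: push (IRQ0, PC=0), enter IRQ1 at PC=0 (depth now 2)
Event 6 (EXEC): [IRQ1] PC=0: DEC 3 -> ACC=-3
Event 7 (EXEC): [IRQ1] PC=1: DEC 3 -> ACC=-6
Event 8 (EXEC): [IRQ1] PC=2: IRET -> resume IRQ0 at PC=0 (depth now 1)
Event 9 (EXEC): [IRQ0] PC=0: DEC 1 -> ACC=-7
Event 10 (INT 2): INT 2 arrives: push (IRQ0, PC=1), enter IRQ2 at PC=0 (depth now 2)
Event 11 (EXEC): [IRQ2] PC=0: INC 2 -> ACC=-5
Event 12 (EXEC): [IRQ2] PC=1: INC 2 -> ACC=-3
Event 13 (EXEC): [IRQ2] PC=2: IRET -> resume IRQ0 at PC=1 (depth now 1)
Event 14 (INT 2): INT 2 arrives: push (IRQ0, PC=1), enter IRQ2 at PC=0 (depth now 2)
Event 15 (EXEC): [IRQ2] PC=0: INC 2 -> ACC=-1
Event 16 (EXEC): [IRQ2] PC=1: INC 2 -> ACC=1
Event 17 (EXEC): [IRQ2] PC=2: IRET -> resume IRQ0 at PC=1 (depth now 1)
Event 18 (EXEC): [IRQ0] PC=1: DEC 2 -> ACC=-1
Event 19 (EXEC): [IRQ0] PC=2: DEC 2 -> ACC=-3
Event 20 (EXEC): [IRQ0] PC=3: IRET -> resume MAIN at PC=3 (depth now 0)
Event 21 (EXEC): [MAIN] PC=3: NOP
Event 22 (EXEC): [MAIN] PC=4: INC 2 -> ACC=-1
Event 23 (EXEC): [MAIN] PC=5: NOP
Event 24 (EXEC): [MAIN] PC=6: INC 4 -> ACC=3
Event 25 (EXEC): [MAIN] PC=7: HALT

Answer: 3 MAIN 0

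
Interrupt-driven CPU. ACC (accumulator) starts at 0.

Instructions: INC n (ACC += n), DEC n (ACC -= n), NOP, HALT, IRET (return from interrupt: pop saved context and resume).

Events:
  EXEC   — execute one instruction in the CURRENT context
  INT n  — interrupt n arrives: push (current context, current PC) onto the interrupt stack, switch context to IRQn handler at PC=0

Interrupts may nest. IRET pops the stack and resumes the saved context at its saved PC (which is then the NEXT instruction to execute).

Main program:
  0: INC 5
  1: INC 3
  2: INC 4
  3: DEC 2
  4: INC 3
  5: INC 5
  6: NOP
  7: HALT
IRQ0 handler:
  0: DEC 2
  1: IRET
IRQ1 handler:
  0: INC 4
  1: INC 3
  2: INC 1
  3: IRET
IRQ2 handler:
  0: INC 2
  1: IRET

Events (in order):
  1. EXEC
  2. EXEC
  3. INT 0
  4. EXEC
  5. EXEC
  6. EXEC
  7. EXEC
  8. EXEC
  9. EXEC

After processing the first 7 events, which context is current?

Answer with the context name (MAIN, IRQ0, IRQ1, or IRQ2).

Event 1 (EXEC): [MAIN] PC=0: INC 5 -> ACC=5
Event 2 (EXEC): [MAIN] PC=1: INC 3 -> ACC=8
Event 3 (INT 0): INT 0 arrives: push (MAIN, PC=2), enter IRQ0 at PC=0 (depth now 1)
Event 4 (EXEC): [IRQ0] PC=0: DEC 2 -> ACC=6
Event 5 (EXEC): [IRQ0] PC=1: IRET -> resume MAIN at PC=2 (depth now 0)
Event 6 (EXEC): [MAIN] PC=2: INC 4 -> ACC=10
Event 7 (EXEC): [MAIN] PC=3: DEC 2 -> ACC=8

Answer: MAIN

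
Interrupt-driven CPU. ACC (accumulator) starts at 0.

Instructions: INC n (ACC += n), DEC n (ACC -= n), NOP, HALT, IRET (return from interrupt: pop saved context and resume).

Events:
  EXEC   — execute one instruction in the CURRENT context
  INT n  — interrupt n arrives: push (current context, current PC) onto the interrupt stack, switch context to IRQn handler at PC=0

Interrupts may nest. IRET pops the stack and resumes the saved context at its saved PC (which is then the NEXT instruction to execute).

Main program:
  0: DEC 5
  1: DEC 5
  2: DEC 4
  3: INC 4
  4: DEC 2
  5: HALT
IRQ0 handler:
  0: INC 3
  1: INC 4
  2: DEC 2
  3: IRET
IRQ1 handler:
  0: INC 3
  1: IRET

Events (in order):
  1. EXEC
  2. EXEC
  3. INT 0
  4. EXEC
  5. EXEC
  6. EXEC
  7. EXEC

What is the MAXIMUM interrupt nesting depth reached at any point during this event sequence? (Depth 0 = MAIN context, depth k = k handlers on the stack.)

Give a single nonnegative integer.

Answer: 1

Derivation:
Event 1 (EXEC): [MAIN] PC=0: DEC 5 -> ACC=-5 [depth=0]
Event 2 (EXEC): [MAIN] PC=1: DEC 5 -> ACC=-10 [depth=0]
Event 3 (INT 0): INT 0 arrives: push (MAIN, PC=2), enter IRQ0 at PC=0 (depth now 1) [depth=1]
Event 4 (EXEC): [IRQ0] PC=0: INC 3 -> ACC=-7 [depth=1]
Event 5 (EXEC): [IRQ0] PC=1: INC 4 -> ACC=-3 [depth=1]
Event 6 (EXEC): [IRQ0] PC=2: DEC 2 -> ACC=-5 [depth=1]
Event 7 (EXEC): [IRQ0] PC=3: IRET -> resume MAIN at PC=2 (depth now 0) [depth=0]
Max depth observed: 1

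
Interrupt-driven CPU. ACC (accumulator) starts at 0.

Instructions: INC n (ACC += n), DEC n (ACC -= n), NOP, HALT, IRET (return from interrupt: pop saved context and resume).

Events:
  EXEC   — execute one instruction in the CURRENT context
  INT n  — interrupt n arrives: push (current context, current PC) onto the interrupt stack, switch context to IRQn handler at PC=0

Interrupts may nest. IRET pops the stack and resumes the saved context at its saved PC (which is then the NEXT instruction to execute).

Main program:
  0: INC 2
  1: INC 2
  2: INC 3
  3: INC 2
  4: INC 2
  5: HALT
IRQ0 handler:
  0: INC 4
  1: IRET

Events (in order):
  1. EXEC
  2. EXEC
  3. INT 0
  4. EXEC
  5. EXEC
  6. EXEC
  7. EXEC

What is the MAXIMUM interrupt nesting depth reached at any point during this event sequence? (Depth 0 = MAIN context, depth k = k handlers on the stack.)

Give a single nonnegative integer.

Event 1 (EXEC): [MAIN] PC=0: INC 2 -> ACC=2 [depth=0]
Event 2 (EXEC): [MAIN] PC=1: INC 2 -> ACC=4 [depth=0]
Event 3 (INT 0): INT 0 arrives: push (MAIN, PC=2), enter IRQ0 at PC=0 (depth now 1) [depth=1]
Event 4 (EXEC): [IRQ0] PC=0: INC 4 -> ACC=8 [depth=1]
Event 5 (EXEC): [IRQ0] PC=1: IRET -> resume MAIN at PC=2 (depth now 0) [depth=0]
Event 6 (EXEC): [MAIN] PC=2: INC 3 -> ACC=11 [depth=0]
Event 7 (EXEC): [MAIN] PC=3: INC 2 -> ACC=13 [depth=0]
Max depth observed: 1

Answer: 1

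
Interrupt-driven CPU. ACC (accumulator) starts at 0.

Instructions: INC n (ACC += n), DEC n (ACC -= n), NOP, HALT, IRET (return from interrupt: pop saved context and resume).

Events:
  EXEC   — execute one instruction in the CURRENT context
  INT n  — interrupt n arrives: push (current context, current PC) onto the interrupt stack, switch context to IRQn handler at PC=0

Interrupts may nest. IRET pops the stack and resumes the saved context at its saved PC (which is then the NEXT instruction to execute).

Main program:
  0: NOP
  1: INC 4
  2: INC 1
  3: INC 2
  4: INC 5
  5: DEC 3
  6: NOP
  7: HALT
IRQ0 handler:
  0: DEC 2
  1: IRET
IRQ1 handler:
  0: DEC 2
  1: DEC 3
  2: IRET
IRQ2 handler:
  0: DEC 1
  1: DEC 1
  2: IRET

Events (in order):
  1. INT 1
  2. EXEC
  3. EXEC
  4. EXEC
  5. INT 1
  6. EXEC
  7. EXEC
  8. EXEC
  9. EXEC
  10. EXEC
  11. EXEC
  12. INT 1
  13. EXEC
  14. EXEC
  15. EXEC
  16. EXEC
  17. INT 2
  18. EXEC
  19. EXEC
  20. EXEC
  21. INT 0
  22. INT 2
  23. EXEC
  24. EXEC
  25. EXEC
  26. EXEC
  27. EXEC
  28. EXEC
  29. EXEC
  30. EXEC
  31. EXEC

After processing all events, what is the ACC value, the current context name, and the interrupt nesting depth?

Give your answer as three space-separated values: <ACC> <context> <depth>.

Event 1 (INT 1): INT 1 arrives: push (MAIN, PC=0), enter IRQ1 at PC=0 (depth now 1)
Event 2 (EXEC): [IRQ1] PC=0: DEC 2 -> ACC=-2
Event 3 (EXEC): [IRQ1] PC=1: DEC 3 -> ACC=-5
Event 4 (EXEC): [IRQ1] PC=2: IRET -> resume MAIN at PC=0 (depth now 0)
Event 5 (INT 1): INT 1 arrives: push (MAIN, PC=0), enter IRQ1 at PC=0 (depth now 1)
Event 6 (EXEC): [IRQ1] PC=0: DEC 2 -> ACC=-7
Event 7 (EXEC): [IRQ1] PC=1: DEC 3 -> ACC=-10
Event 8 (EXEC): [IRQ1] PC=2: IRET -> resume MAIN at PC=0 (depth now 0)
Event 9 (EXEC): [MAIN] PC=0: NOP
Event 10 (EXEC): [MAIN] PC=1: INC 4 -> ACC=-6
Event 11 (EXEC): [MAIN] PC=2: INC 1 -> ACC=-5
Event 12 (INT 1): INT 1 arrives: push (MAIN, PC=3), enter IRQ1 at PC=0 (depth now 1)
Event 13 (EXEC): [IRQ1] PC=0: DEC 2 -> ACC=-7
Event 14 (EXEC): [IRQ1] PC=1: DEC 3 -> ACC=-10
Event 15 (EXEC): [IRQ1] PC=2: IRET -> resume MAIN at PC=3 (depth now 0)
Event 16 (EXEC): [MAIN] PC=3: INC 2 -> ACC=-8
Event 17 (INT 2): INT 2 arrives: push (MAIN, PC=4), enter IRQ2 at PC=0 (depth now 1)
Event 18 (EXEC): [IRQ2] PC=0: DEC 1 -> ACC=-9
Event 19 (EXEC): [IRQ2] PC=1: DEC 1 -> ACC=-10
Event 20 (EXEC): [IRQ2] PC=2: IRET -> resume MAIN at PC=4 (depth now 0)
Event 21 (INT 0): INT 0 arrives: push (MAIN, PC=4), enter IRQ0 at PC=0 (depth now 1)
Event 22 (INT 2): INT 2 arrives: push (IRQ0, PC=0), enter IRQ2 at PC=0 (depth now 2)
Event 23 (EXEC): [IRQ2] PC=0: DEC 1 -> ACC=-11
Event 24 (EXEC): [IRQ2] PC=1: DEC 1 -> ACC=-12
Event 25 (EXEC): [IRQ2] PC=2: IRET -> resume IRQ0 at PC=0 (depth now 1)
Event 26 (EXEC): [IRQ0] PC=0: DEC 2 -> ACC=-14
Event 27 (EXEC): [IRQ0] PC=1: IRET -> resume MAIN at PC=4 (depth now 0)
Event 28 (EXEC): [MAIN] PC=4: INC 5 -> ACC=-9
Event 29 (EXEC): [MAIN] PC=5: DEC 3 -> ACC=-12
Event 30 (EXEC): [MAIN] PC=6: NOP
Event 31 (EXEC): [MAIN] PC=7: HALT

Answer: -12 MAIN 0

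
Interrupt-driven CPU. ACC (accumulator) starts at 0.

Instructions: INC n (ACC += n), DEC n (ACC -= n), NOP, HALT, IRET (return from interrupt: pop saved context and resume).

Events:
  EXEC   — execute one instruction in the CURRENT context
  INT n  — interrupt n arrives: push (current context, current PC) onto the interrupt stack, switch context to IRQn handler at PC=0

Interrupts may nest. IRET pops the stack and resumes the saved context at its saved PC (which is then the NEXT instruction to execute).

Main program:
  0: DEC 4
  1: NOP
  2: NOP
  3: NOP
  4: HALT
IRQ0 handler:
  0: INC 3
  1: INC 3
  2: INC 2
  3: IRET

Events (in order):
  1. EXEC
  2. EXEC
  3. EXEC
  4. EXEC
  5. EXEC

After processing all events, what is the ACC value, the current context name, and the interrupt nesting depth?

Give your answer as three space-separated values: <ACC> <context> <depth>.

Answer: -4 MAIN 0

Derivation:
Event 1 (EXEC): [MAIN] PC=0: DEC 4 -> ACC=-4
Event 2 (EXEC): [MAIN] PC=1: NOP
Event 3 (EXEC): [MAIN] PC=2: NOP
Event 4 (EXEC): [MAIN] PC=3: NOP
Event 5 (EXEC): [MAIN] PC=4: HALT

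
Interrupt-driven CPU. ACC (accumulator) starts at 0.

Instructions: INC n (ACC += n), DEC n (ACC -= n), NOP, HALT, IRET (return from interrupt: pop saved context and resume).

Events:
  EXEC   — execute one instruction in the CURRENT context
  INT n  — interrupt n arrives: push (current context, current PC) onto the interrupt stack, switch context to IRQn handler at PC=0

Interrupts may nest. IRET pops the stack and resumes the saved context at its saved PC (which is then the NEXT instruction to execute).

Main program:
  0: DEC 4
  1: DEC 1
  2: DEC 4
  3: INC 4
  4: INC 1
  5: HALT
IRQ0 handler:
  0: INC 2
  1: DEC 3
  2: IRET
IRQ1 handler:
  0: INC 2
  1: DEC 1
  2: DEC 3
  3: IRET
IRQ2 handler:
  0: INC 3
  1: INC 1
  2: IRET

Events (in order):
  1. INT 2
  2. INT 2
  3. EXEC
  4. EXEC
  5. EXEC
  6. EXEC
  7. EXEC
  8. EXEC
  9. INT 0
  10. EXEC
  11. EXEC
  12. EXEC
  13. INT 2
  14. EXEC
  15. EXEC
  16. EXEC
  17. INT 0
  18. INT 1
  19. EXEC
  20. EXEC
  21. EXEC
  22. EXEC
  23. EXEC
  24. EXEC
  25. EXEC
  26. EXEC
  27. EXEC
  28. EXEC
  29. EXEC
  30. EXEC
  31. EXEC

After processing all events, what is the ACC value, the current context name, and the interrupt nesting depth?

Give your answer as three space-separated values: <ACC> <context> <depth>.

Event 1 (INT 2): INT 2 arrives: push (MAIN, PC=0), enter IRQ2 at PC=0 (depth now 1)
Event 2 (INT 2): INT 2 arrives: push (IRQ2, PC=0), enter IRQ2 at PC=0 (depth now 2)
Event 3 (EXEC): [IRQ2] PC=0: INC 3 -> ACC=3
Event 4 (EXEC): [IRQ2] PC=1: INC 1 -> ACC=4
Event 5 (EXEC): [IRQ2] PC=2: IRET -> resume IRQ2 at PC=0 (depth now 1)
Event 6 (EXEC): [IRQ2] PC=0: INC 3 -> ACC=7
Event 7 (EXEC): [IRQ2] PC=1: INC 1 -> ACC=8
Event 8 (EXEC): [IRQ2] PC=2: IRET -> resume MAIN at PC=0 (depth now 0)
Event 9 (INT 0): INT 0 arrives: push (MAIN, PC=0), enter IRQ0 at PC=0 (depth now 1)
Event 10 (EXEC): [IRQ0] PC=0: INC 2 -> ACC=10
Event 11 (EXEC): [IRQ0] PC=1: DEC 3 -> ACC=7
Event 12 (EXEC): [IRQ0] PC=2: IRET -> resume MAIN at PC=0 (depth now 0)
Event 13 (INT 2): INT 2 arrives: push (MAIN, PC=0), enter IRQ2 at PC=0 (depth now 1)
Event 14 (EXEC): [IRQ2] PC=0: INC 3 -> ACC=10
Event 15 (EXEC): [IRQ2] PC=1: INC 1 -> ACC=11
Event 16 (EXEC): [IRQ2] PC=2: IRET -> resume MAIN at PC=0 (depth now 0)
Event 17 (INT 0): INT 0 arrives: push (MAIN, PC=0), enter IRQ0 at PC=0 (depth now 1)
Event 18 (INT 1): INT 1 arrives: push (IRQ0, PC=0), enter IRQ1 at PC=0 (depth now 2)
Event 19 (EXEC): [IRQ1] PC=0: INC 2 -> ACC=13
Event 20 (EXEC): [IRQ1] PC=1: DEC 1 -> ACC=12
Event 21 (EXEC): [IRQ1] PC=2: DEC 3 -> ACC=9
Event 22 (EXEC): [IRQ1] PC=3: IRET -> resume IRQ0 at PC=0 (depth now 1)
Event 23 (EXEC): [IRQ0] PC=0: INC 2 -> ACC=11
Event 24 (EXEC): [IRQ0] PC=1: DEC 3 -> ACC=8
Event 25 (EXEC): [IRQ0] PC=2: IRET -> resume MAIN at PC=0 (depth now 0)
Event 26 (EXEC): [MAIN] PC=0: DEC 4 -> ACC=4
Event 27 (EXEC): [MAIN] PC=1: DEC 1 -> ACC=3
Event 28 (EXEC): [MAIN] PC=2: DEC 4 -> ACC=-1
Event 29 (EXEC): [MAIN] PC=3: INC 4 -> ACC=3
Event 30 (EXEC): [MAIN] PC=4: INC 1 -> ACC=4
Event 31 (EXEC): [MAIN] PC=5: HALT

Answer: 4 MAIN 0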